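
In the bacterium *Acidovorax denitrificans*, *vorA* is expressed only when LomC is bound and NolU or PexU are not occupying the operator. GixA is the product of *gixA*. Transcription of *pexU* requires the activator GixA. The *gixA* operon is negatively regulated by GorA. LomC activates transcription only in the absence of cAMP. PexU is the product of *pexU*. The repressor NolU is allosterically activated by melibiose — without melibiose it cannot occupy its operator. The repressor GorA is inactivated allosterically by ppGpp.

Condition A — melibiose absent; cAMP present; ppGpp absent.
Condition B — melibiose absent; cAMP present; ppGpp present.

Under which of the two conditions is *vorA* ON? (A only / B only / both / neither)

Condition A:
Melibiose is absent, so NolU is inactive.
cAMP is present, so LomC is inactive.
ppGpp is absent, so GorA is active.
With repressor GorA bound, *gixA* is not transcribed.
So GixA is not produced.
Required activator GixA is absent, so *pexU* is not transcribed.
So PexU is not produced.
Required activator LomC is absent, so *vorA* is not transcribed.
→ *vorA* is OFF in A.
Condition B:
Melibiose is absent, so NolU is inactive.
cAMP is present, so LomC is inactive.
ppGpp is present, so GorA is inactive.
With no repressor bound, *gixA* is transcribed.
So GixA is produced and active.
No repressor is bound and GixA is active, so *pexU* is transcribed.
So PexU is produced and active.
With repressor PexU bound, *vorA* is not transcribed.
→ *vorA* is OFF in B.

neither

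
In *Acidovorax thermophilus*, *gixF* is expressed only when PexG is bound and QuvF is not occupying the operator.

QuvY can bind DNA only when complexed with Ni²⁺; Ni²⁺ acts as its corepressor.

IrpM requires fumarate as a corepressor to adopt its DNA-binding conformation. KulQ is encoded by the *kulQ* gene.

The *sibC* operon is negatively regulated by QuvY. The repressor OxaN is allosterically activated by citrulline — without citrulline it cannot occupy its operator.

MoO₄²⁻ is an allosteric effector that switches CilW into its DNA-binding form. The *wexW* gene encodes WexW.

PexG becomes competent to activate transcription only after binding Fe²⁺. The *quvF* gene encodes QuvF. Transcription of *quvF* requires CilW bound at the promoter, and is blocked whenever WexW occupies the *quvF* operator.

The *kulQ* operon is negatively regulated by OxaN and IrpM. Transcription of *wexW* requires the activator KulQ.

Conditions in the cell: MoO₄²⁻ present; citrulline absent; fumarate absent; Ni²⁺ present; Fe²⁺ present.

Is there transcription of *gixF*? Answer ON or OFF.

ON

MoO₄²⁻ is present, so CilW is active.
Citrulline is absent, so OxaN is inactive.
Fumarate is absent, so IrpM is inactive.
With no repressor bound, *kulQ* is transcribed.
So KulQ is produced and active.
No repressor is bound and KulQ is active, so *wexW* is transcribed.
So WexW is produced and active.
With repressor WexW bound, *quvF* is not transcribed.
So QuvF is not produced.
Fe²⁺ is present, so PexG is active.
No repressor is bound and PexG is active, so *gixF* is transcribed.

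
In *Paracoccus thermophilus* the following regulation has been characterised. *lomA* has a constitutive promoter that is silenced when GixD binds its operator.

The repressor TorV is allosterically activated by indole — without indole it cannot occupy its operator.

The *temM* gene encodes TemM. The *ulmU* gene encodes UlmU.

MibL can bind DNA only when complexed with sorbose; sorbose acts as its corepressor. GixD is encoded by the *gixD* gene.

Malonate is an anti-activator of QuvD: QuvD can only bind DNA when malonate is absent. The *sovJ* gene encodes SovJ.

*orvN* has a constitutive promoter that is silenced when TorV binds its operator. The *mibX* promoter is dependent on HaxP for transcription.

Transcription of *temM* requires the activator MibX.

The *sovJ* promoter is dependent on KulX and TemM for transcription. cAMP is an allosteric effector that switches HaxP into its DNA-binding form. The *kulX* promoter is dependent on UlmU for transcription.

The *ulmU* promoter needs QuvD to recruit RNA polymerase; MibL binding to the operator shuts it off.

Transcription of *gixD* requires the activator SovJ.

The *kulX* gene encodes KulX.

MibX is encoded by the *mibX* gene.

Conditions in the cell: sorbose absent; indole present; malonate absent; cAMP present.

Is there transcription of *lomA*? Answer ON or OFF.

Sorbose is absent, so MibL is inactive.
Malonate is absent, so QuvD is active.
No repressor is bound and QuvD is active, so *ulmU* is transcribed.
So UlmU is produced and active.
No repressor is bound and UlmU is active, so *kulX* is transcribed.
So KulX is produced and active.
cAMP is present, so HaxP is active.
No repressor is bound and HaxP is active, so *mibX* is transcribed.
So MibX is produced and active.
No repressor is bound and MibX is active, so *temM* is transcribed.
So TemM is produced and active.
No repressor is bound and KulX and TemM are active, so *sovJ* is transcribed.
So SovJ is produced and active.
No repressor is bound and SovJ is active, so *gixD* is transcribed.
So GixD is produced and active.
With repressor GixD bound, *lomA* is not transcribed.

OFF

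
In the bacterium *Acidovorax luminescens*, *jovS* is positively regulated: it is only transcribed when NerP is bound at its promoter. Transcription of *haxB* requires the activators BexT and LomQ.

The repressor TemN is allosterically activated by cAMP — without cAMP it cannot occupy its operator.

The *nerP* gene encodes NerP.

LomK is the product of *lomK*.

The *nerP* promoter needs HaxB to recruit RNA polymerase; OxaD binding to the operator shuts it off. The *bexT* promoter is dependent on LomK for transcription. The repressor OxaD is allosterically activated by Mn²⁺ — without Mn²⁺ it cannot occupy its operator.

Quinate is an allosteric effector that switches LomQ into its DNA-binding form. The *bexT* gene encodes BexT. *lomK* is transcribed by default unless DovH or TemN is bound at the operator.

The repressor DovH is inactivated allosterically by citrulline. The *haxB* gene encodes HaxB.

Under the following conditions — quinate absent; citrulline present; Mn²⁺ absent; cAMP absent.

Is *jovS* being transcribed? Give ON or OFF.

OFF

Citrulline is present, so DovH is inactive.
cAMP is absent, so TemN is inactive.
With no repressor bound, *lomK* is transcribed.
So LomK is produced and active.
No repressor is bound and LomK is active, so *bexT* is transcribed.
So BexT is produced and active.
Quinate is absent, so LomQ is inactive.
Required activator LomQ is absent, so *haxB* is not transcribed.
So HaxB is not produced.
Mn²⁺ is absent, so OxaD is inactive.
Required activator HaxB is absent, so *nerP* is not transcribed.
So NerP is not produced.
Required activator NerP is absent, so *jovS* is not transcribed.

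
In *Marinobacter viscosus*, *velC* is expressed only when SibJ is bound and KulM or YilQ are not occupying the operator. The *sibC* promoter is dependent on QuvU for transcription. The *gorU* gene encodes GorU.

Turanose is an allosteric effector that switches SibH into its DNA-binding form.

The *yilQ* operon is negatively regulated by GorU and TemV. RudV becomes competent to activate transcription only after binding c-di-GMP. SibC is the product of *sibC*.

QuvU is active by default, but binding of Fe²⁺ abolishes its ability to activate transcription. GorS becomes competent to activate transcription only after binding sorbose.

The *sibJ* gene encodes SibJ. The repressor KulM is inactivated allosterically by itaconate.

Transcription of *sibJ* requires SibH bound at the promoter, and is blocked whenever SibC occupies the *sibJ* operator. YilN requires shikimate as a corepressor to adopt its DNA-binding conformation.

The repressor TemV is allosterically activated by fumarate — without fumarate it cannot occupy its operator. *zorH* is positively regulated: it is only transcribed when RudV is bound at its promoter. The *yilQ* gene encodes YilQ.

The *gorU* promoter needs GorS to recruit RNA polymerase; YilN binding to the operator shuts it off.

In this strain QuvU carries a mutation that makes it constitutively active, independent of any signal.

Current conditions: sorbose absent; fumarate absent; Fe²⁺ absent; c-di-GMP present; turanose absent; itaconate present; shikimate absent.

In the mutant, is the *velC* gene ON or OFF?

OFF

Itaconate is present, so KulM is inactive.
Shikimate is absent, so YilN is inactive.
Sorbose is absent, so GorS is inactive.
Required activator GorS is absent, so *gorU* is not transcribed.
So GorU is not produced.
Fumarate is absent, so TemV is inactive.
With no repressor bound, *yilQ* is transcribed.
So YilQ is produced and active.
QuvU is constitutively active in this strain.
No repressor is bound and QuvU is active, so *sibC* is transcribed.
So SibC is produced and active.
Turanose is absent, so SibH is inactive.
With repressor SibC bound, *sibJ* is not transcribed.
So SibJ is not produced.
With repressor YilQ bound, *velC* is not transcribed.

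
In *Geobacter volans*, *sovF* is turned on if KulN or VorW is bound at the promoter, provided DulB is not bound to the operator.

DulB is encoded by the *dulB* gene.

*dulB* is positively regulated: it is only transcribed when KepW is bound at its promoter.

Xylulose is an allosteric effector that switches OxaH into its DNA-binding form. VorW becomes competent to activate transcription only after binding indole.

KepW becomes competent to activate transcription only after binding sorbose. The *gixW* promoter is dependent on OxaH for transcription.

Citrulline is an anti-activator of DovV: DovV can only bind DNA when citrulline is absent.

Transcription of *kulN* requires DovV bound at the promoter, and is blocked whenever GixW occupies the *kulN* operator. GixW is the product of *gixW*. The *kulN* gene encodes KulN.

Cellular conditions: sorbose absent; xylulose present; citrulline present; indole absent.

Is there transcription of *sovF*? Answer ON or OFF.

Xylulose is present, so OxaH is active.
No repressor is bound and OxaH is active, so *gixW* is transcribed.
So GixW is produced and active.
Citrulline is present, so DovV is inactive.
With repressor GixW bound, *kulN* is not transcribed.
So KulN is not produced.
Sorbose is absent, so KepW is inactive.
Required activator KepW is absent, so *dulB* is not transcribed.
So DulB is not produced.
Indole is absent, so VorW is inactive.
No activator is available at the *sovF* promoter, so *sovF* is not transcribed.

OFF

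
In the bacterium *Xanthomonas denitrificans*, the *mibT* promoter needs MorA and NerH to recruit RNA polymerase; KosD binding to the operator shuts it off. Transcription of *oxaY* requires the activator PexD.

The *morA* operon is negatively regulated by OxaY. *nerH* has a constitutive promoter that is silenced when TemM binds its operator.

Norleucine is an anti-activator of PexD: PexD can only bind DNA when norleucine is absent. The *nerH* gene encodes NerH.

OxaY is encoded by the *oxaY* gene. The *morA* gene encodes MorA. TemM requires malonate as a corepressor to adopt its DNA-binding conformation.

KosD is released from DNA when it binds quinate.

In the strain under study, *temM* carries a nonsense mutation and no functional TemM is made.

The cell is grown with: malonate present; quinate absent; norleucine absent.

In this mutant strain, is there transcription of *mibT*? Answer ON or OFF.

OFF

Norleucine is absent, so PexD is active.
No repressor is bound and PexD is active, so *oxaY* is transcribed.
So OxaY is produced and active.
With repressor OxaY bound, *morA* is not transcribed.
So MorA is not produced.
TemM is non-functional in this strain, so it has no effect.
With no repressor bound, *nerH* is transcribed.
So NerH is produced and active.
Quinate is absent, so KosD is active.
With repressor KosD bound, *mibT* is not transcribed.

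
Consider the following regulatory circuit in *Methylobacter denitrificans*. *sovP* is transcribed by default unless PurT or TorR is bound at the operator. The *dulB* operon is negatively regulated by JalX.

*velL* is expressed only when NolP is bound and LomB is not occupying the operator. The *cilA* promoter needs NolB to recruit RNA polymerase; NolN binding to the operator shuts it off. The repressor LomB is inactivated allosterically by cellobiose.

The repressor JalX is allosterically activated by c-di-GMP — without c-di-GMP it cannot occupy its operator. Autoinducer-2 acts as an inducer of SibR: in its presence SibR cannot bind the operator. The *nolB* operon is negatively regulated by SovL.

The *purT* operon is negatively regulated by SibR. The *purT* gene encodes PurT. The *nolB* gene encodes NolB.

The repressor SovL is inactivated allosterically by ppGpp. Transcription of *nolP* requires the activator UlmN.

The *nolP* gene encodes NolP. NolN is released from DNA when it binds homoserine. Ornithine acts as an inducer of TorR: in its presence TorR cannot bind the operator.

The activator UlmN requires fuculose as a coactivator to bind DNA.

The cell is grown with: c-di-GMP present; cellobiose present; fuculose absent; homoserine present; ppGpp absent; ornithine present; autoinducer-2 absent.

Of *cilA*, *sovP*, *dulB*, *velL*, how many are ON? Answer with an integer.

1

ppGpp is absent, so SovL is active.
With repressor SovL bound, *nolB* is not transcribed.
So NolB is not produced.
Homoserine is present, so NolN is inactive.
Required activator NolB is absent, so *cilA* is not transcribed.
→ *cilA* is OFF.
Autoinducer-2 is absent, so SibR is active.
With repressor SibR bound, *purT* is not transcribed.
So PurT is not produced.
Ornithine is present, so TorR is inactive.
With no repressor bound, *sovP* is transcribed.
→ *sovP* is ON.
c-di-GMP is present, so JalX is active.
With repressor JalX bound, *dulB* is not transcribed.
→ *dulB* is OFF.
Fuculose is absent, so UlmN is inactive.
Required activator UlmN is absent, so *nolP* is not transcribed.
So NolP is not produced.
Cellobiose is present, so LomB is inactive.
Required activator NolP is absent, so *velL* is not transcribed.
→ *velL* is OFF.
1 of the 4 genes is transcribed.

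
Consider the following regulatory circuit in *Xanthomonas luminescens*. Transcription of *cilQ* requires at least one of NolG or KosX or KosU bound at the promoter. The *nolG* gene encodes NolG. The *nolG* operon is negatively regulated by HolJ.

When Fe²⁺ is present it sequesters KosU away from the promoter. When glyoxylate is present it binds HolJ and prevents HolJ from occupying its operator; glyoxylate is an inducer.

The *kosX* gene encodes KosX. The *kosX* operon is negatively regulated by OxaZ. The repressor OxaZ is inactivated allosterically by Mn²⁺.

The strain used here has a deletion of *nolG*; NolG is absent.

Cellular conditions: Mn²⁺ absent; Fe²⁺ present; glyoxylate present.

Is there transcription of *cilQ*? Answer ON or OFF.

OFF

NolG is non-functional in this strain, so it has no effect.
Mn²⁺ is absent, so OxaZ is active.
With repressor OxaZ bound, *kosX* is not transcribed.
So KosX is not produced.
Fe²⁺ is present, so KosU is inactive.
No activator is available at the *cilQ* promoter, so *cilQ* is not transcribed.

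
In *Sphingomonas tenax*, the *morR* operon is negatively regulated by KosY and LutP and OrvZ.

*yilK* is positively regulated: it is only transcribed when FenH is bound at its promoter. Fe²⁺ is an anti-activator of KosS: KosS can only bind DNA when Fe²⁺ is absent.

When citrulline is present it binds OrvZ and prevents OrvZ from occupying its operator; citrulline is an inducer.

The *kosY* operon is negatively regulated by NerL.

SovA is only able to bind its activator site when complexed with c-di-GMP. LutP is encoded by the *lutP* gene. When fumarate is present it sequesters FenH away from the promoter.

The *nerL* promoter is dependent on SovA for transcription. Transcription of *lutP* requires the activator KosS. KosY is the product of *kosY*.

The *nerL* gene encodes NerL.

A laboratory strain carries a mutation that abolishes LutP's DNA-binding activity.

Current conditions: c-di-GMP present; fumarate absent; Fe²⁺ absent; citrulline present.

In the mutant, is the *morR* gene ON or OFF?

ON

c-di-GMP is present, so SovA is active.
No repressor is bound and SovA is active, so *nerL* is transcribed.
So NerL is produced and active.
With repressor NerL bound, *kosY* is not transcribed.
So KosY is not produced.
LutP is non-functional in this strain, so it has no effect.
Citrulline is present, so OrvZ is inactive.
With no repressor bound, *morR* is transcribed.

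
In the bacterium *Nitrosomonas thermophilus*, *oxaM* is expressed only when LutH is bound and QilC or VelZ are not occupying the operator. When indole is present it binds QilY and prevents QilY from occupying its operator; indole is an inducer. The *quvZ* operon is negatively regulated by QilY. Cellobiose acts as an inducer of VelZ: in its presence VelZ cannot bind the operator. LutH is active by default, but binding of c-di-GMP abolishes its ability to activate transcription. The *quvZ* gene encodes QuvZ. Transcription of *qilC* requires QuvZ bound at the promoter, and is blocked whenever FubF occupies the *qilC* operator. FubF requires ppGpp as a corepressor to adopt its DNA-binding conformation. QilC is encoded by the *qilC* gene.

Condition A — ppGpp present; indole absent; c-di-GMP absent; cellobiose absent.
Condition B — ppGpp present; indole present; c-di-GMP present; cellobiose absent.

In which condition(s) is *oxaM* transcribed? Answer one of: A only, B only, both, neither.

neither

Condition A:
ppGpp is present, so FubF is active.
Indole is absent, so QilY is active.
With repressor QilY bound, *quvZ* is not transcribed.
So QuvZ is not produced.
With repressor FubF bound, *qilC* is not transcribed.
So QilC is not produced.
c-di-GMP is absent, so LutH is active.
Cellobiose is absent, so VelZ is active.
With repressor VelZ bound, *oxaM* is not transcribed.
→ *oxaM* is OFF in A.
Condition B:
ppGpp is present, so FubF is active.
Indole is present, so QilY is inactive.
With no repressor bound, *quvZ* is transcribed.
So QuvZ is produced and active.
With repressor FubF bound, *qilC* is not transcribed.
So QilC is not produced.
c-di-GMP is present, so LutH is inactive.
Cellobiose is absent, so VelZ is active.
With repressor VelZ bound, *oxaM* is not transcribed.
→ *oxaM* is OFF in B.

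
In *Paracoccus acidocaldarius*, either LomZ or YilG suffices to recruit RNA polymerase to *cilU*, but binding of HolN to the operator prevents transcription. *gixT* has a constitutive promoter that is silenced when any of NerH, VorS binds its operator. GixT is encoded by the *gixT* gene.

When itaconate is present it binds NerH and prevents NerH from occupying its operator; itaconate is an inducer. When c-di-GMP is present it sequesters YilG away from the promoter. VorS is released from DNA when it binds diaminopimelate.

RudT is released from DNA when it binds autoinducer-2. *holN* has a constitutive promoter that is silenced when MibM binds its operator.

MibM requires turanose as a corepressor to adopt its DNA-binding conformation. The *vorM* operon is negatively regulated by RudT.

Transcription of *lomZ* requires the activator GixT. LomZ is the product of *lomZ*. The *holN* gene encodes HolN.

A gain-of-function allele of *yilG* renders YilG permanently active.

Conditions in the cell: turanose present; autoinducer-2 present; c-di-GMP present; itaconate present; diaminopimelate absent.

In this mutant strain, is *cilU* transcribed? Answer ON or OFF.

ON

Itaconate is present, so NerH is inactive.
Diaminopimelate is absent, so VorS is active.
With repressor VorS bound, *gixT* is not transcribed.
So GixT is not produced.
Required activator GixT is absent, so *lomZ* is not transcribed.
So LomZ is not produced.
YilG is constitutively active in this strain.
Turanose is present, so MibM is active.
With repressor MibM bound, *holN* is not transcribed.
So HolN is not produced.
Activator YilG is present, so *cilU* is transcribed.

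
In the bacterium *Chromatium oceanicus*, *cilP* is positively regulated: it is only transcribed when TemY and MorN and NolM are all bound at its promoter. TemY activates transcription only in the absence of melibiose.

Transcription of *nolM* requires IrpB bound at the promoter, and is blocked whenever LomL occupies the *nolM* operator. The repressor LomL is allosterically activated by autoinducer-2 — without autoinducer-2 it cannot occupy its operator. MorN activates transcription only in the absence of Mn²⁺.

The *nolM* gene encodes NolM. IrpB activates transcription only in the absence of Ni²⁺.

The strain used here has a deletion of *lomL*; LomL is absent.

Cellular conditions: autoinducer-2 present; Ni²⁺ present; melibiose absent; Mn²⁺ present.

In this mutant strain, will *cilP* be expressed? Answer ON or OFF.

Melibiose is absent, so TemY is active.
Mn²⁺ is present, so MorN is inactive.
Ni²⁺ is present, so IrpB is inactive.
LomL is non-functional in this strain, so it has no effect.
Required activator IrpB is absent, so *nolM* is not transcribed.
So NolM is not produced.
Required activator MorN is absent, so *cilP* is not transcribed.

OFF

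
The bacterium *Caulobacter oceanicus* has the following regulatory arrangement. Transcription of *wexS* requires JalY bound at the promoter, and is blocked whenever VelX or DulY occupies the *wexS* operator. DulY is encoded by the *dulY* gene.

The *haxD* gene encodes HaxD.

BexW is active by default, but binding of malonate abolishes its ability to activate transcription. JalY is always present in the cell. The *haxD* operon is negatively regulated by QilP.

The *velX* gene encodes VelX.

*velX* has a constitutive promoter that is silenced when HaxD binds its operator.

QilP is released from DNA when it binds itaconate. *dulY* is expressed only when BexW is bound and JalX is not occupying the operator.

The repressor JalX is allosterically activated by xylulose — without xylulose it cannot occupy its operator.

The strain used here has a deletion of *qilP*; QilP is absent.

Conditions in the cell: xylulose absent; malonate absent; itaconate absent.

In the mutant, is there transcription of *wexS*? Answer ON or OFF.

OFF

QilP is non-functional in this strain, so it has no effect.
With no repressor bound, *haxD* is transcribed.
So HaxD is produced and active.
With repressor HaxD bound, *velX* is not transcribed.
So VelX is not produced.
Malonate is absent, so BexW is active.
Xylulose is absent, so JalX is inactive.
No repressor is bound and BexW is active, so *dulY* is transcribed.
So DulY is produced and active.
JalY is produced constitutively and is active.
With repressor DulY bound, *wexS* is not transcribed.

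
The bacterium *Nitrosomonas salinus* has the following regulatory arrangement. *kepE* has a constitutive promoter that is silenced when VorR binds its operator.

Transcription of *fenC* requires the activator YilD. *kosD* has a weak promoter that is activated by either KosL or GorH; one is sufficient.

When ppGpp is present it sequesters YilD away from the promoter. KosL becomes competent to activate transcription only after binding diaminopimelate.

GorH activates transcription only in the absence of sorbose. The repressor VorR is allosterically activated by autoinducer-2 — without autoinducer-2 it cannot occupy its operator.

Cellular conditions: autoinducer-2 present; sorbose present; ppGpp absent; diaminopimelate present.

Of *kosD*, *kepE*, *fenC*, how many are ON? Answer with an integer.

Diaminopimelate is present, so KosL is active.
Sorbose is present, so GorH is inactive.
Activator KosL is present, so *kosD* is transcribed.
→ *kosD* is ON.
Autoinducer-2 is present, so VorR is active.
With repressor VorR bound, *kepE* is not transcribed.
→ *kepE* is OFF.
ppGpp is absent, so YilD is active.
No repressor is bound and YilD is active, so *fenC* is transcribed.
→ *fenC* is ON.
2 of the 3 genes are transcribed.

2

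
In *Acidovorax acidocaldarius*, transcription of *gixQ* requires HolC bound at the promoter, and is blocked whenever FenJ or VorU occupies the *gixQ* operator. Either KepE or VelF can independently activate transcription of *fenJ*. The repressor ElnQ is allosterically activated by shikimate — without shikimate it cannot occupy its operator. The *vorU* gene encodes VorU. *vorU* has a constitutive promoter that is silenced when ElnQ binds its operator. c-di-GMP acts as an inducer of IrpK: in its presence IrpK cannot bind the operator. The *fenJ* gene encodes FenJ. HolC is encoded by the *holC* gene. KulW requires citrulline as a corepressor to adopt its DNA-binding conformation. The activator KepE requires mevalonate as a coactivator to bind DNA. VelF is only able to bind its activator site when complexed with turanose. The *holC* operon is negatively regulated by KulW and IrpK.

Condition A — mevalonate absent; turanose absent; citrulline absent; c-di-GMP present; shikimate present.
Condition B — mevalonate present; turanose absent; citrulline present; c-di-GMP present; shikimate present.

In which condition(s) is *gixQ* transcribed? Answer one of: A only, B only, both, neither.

Condition A:
Mevalonate is absent, so KepE is inactive.
Turanose is absent, so VelF is inactive.
No activator is available at the *fenJ* promoter, so *fenJ* is not transcribed.
So FenJ is not produced.
Citrulline is absent, so KulW is inactive.
c-di-GMP is present, so IrpK is inactive.
With no repressor bound, *holC* is transcribed.
So HolC is produced and active.
Shikimate is present, so ElnQ is active.
With repressor ElnQ bound, *vorU* is not transcribed.
So VorU is not produced.
No repressor is bound and HolC is active, so *gixQ* is transcribed.
→ *gixQ* is ON in A.
Condition B:
Mevalonate is present, so KepE is active.
Turanose is absent, so VelF is inactive.
Activator KepE is present, so *fenJ* is transcribed.
So FenJ is produced and active.
Citrulline is present, so KulW is active.
c-di-GMP is present, so IrpK is inactive.
With repressor KulW bound, *holC* is not transcribed.
So HolC is not produced.
Shikimate is present, so ElnQ is active.
With repressor ElnQ bound, *vorU* is not transcribed.
So VorU is not produced.
With repressor FenJ bound, *gixQ* is not transcribed.
→ *gixQ* is OFF in B.

A only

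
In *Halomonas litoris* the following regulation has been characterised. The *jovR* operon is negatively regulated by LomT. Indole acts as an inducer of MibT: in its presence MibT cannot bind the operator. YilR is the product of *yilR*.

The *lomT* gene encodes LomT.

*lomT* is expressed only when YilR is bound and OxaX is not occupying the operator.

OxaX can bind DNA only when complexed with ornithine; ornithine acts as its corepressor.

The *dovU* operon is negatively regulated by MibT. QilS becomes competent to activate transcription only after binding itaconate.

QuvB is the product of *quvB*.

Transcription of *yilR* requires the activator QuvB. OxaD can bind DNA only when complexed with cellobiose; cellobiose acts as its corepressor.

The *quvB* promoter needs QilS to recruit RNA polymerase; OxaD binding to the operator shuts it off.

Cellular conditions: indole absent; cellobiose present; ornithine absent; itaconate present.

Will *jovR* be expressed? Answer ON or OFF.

Itaconate is present, so QilS is active.
Cellobiose is present, so OxaD is active.
With repressor OxaD bound, *quvB* is not transcribed.
So QuvB is not produced.
Required activator QuvB is absent, so *yilR* is not transcribed.
So YilR is not produced.
Ornithine is absent, so OxaX is inactive.
Required activator YilR is absent, so *lomT* is not transcribed.
So LomT is not produced.
With no repressor bound, *jovR* is transcribed.

ON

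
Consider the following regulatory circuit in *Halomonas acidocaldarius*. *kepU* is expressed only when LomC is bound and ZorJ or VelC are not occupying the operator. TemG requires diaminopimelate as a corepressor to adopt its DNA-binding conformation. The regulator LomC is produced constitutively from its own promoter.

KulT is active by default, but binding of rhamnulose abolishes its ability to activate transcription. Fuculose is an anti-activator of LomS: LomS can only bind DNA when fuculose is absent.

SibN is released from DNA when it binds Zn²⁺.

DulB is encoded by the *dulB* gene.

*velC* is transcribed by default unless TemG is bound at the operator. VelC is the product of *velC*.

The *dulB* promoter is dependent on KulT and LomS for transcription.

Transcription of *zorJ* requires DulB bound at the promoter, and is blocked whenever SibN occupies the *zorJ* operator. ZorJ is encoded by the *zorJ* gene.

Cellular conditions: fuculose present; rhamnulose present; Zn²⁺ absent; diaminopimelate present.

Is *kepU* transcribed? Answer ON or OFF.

ON

LomC is produced constitutively and is active.
Rhamnulose is present, so KulT is inactive.
Fuculose is present, so LomS is inactive.
Required activator KulT is absent, so *dulB* is not transcribed.
So DulB is not produced.
Zn²⁺ is absent, so SibN is active.
With repressor SibN bound, *zorJ* is not transcribed.
So ZorJ is not produced.
Diaminopimelate is present, so TemG is active.
With repressor TemG bound, *velC* is not transcribed.
So VelC is not produced.
No repressor is bound and LomC is active, so *kepU* is transcribed.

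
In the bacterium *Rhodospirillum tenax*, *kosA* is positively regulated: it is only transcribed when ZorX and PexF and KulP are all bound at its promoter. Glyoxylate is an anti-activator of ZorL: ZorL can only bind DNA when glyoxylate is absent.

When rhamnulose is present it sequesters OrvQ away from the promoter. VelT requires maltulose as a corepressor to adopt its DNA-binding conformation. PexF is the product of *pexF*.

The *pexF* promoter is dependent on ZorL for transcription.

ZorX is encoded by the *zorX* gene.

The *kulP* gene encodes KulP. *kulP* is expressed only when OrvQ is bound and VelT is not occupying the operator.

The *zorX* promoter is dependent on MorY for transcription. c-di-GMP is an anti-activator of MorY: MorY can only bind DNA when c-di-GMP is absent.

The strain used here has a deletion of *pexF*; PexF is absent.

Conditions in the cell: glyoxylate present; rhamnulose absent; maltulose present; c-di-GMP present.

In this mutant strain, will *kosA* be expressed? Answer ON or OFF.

c-di-GMP is present, so MorY is inactive.
Required activator MorY is absent, so *zorX* is not transcribed.
So ZorX is not produced.
PexF is non-functional in this strain, so it has no effect.
Maltulose is present, so VelT is active.
Rhamnulose is absent, so OrvQ is active.
With repressor VelT bound, *kulP* is not transcribed.
So KulP is not produced.
Required activator ZorX is absent, so *kosA* is not transcribed.

OFF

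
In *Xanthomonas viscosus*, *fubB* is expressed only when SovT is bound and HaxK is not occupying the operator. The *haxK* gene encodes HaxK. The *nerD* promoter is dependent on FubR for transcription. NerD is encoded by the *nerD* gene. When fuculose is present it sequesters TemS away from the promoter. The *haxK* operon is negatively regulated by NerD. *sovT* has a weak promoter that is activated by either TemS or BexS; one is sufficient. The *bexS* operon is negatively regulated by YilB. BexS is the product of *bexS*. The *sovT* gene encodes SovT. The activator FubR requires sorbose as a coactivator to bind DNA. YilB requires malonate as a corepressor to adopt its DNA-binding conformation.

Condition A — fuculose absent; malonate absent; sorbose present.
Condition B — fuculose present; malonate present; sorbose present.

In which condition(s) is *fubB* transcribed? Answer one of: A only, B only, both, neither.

Condition A:
Fuculose is absent, so TemS is active.
Malonate is absent, so YilB is inactive.
With no repressor bound, *bexS* is transcribed.
So BexS is produced and active.
Activator TemS is present, so *sovT* is transcribed.
So SovT is produced and active.
Sorbose is present, so FubR is active.
No repressor is bound and FubR is active, so *nerD* is transcribed.
So NerD is produced and active.
With repressor NerD bound, *haxK* is not transcribed.
So HaxK is not produced.
No repressor is bound and SovT is active, so *fubB* is transcribed.
→ *fubB* is ON in A.
Condition B:
Fuculose is present, so TemS is inactive.
Malonate is present, so YilB is active.
With repressor YilB bound, *bexS* is not transcribed.
So BexS is not produced.
No activator is available at the *sovT* promoter, so *sovT* is not transcribed.
So SovT is not produced.
Sorbose is present, so FubR is active.
No repressor is bound and FubR is active, so *nerD* is transcribed.
So NerD is produced and active.
With repressor NerD bound, *haxK* is not transcribed.
So HaxK is not produced.
Required activator SovT is absent, so *fubB* is not transcribed.
→ *fubB* is OFF in B.

A only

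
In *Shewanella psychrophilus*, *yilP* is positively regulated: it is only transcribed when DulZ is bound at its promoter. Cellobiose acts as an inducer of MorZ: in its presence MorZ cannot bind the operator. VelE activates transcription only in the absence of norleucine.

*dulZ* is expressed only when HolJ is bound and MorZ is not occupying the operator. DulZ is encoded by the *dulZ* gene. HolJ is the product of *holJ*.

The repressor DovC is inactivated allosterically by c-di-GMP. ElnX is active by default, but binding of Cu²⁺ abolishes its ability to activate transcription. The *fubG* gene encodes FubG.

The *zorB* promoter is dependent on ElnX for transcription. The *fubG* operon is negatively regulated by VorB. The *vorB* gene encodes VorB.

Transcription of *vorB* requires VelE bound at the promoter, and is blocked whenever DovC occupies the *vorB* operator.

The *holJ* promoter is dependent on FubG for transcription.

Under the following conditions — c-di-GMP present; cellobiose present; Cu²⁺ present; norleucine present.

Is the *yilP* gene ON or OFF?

c-di-GMP is present, so DovC is inactive.
Norleucine is present, so VelE is inactive.
Required activator VelE is absent, so *vorB* is not transcribed.
So VorB is not produced.
With no repressor bound, *fubG* is transcribed.
So FubG is produced and active.
No repressor is bound and FubG is active, so *holJ* is transcribed.
So HolJ is produced and active.
Cellobiose is present, so MorZ is inactive.
No repressor is bound and HolJ is active, so *dulZ* is transcribed.
So DulZ is produced and active.
No repressor is bound and DulZ is active, so *yilP* is transcribed.

ON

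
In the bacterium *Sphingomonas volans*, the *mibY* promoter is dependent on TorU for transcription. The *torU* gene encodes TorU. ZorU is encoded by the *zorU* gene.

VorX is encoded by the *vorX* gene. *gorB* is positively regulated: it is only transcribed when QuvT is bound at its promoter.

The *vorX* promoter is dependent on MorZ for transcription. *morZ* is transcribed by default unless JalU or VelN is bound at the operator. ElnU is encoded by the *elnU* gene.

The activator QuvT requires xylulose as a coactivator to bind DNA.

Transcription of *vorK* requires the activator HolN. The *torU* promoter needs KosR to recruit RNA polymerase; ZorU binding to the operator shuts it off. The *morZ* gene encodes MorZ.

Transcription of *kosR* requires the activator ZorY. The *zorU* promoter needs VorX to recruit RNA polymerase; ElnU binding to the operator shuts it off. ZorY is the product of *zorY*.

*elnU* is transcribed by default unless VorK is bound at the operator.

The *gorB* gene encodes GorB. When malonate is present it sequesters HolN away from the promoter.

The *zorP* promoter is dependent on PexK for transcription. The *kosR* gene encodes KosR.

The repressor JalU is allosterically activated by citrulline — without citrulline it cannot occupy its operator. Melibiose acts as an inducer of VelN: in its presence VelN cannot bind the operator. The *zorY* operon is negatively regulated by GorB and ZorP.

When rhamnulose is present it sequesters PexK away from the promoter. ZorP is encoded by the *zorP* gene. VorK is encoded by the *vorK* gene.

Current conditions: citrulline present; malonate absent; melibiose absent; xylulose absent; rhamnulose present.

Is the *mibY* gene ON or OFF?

Xylulose is absent, so QuvT is inactive.
Required activator QuvT is absent, so *gorB* is not transcribed.
So GorB is not produced.
Rhamnulose is present, so PexK is inactive.
Required activator PexK is absent, so *zorP* is not transcribed.
So ZorP is not produced.
With no repressor bound, *zorY* is transcribed.
So ZorY is produced and active.
No repressor is bound and ZorY is active, so *kosR* is transcribed.
So KosR is produced and active.
Malonate is absent, so HolN is active.
No repressor is bound and HolN is active, so *vorK* is transcribed.
So VorK is produced and active.
With repressor VorK bound, *elnU* is not transcribed.
So ElnU is not produced.
Citrulline is present, so JalU is active.
Melibiose is absent, so VelN is active.
With repressor JalU bound, *morZ* is not transcribed.
So MorZ is not produced.
Required activator MorZ is absent, so *vorX* is not transcribed.
So VorX is not produced.
Required activator VorX is absent, so *zorU* is not transcribed.
So ZorU is not produced.
No repressor is bound and KosR is active, so *torU* is transcribed.
So TorU is produced and active.
No repressor is bound and TorU is active, so *mibY* is transcribed.

ON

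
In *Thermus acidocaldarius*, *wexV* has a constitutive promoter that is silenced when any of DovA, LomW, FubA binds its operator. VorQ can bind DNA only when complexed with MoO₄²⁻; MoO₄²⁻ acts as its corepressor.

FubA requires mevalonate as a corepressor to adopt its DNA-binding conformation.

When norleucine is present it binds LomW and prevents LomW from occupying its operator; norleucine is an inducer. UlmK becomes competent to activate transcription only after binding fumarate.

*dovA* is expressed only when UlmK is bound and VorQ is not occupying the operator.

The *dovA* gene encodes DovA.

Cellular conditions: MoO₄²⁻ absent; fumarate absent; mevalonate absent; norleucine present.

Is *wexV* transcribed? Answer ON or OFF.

ON

Fumarate is absent, so UlmK is inactive.
MoO₄²⁻ is absent, so VorQ is inactive.
Required activator UlmK is absent, so *dovA* is not transcribed.
So DovA is not produced.
Norleucine is present, so LomW is inactive.
Mevalonate is absent, so FubA is inactive.
With no repressor bound, *wexV* is transcribed.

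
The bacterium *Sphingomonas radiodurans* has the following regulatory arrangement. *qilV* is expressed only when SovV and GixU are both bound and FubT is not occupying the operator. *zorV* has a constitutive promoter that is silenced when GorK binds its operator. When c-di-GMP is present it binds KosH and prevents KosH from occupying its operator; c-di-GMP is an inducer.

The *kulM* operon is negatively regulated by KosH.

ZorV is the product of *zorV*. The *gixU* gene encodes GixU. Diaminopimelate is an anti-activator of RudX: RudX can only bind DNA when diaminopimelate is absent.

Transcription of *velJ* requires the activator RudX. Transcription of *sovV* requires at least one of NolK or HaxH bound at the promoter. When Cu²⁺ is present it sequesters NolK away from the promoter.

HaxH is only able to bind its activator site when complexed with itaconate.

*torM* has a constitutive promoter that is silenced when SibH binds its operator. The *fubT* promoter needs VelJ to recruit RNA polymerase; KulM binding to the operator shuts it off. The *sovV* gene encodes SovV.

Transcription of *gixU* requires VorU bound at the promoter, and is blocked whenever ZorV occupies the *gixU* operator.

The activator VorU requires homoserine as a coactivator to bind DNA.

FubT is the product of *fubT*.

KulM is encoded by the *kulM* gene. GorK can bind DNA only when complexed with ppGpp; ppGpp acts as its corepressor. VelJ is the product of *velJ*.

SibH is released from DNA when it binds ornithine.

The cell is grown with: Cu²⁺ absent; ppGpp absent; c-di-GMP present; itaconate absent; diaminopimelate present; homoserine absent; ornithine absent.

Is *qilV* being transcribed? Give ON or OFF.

OFF

Diaminopimelate is present, so RudX is inactive.
Required activator RudX is absent, so *velJ* is not transcribed.
So VelJ is not produced.
c-di-GMP is present, so KosH is inactive.
With no repressor bound, *kulM* is transcribed.
So KulM is produced and active.
With repressor KulM bound, *fubT* is not transcribed.
So FubT is not produced.
Cu²⁺ is absent, so NolK is active.
Itaconate is absent, so HaxH is inactive.
Activator NolK is present, so *sovV* is transcribed.
So SovV is produced and active.
Homoserine is absent, so VorU is inactive.
ppGpp is absent, so GorK is inactive.
With no repressor bound, *zorV* is transcribed.
So ZorV is produced and active.
With repressor ZorV bound, *gixU* is not transcribed.
So GixU is not produced.
Required activator GixU is absent, so *qilV* is not transcribed.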